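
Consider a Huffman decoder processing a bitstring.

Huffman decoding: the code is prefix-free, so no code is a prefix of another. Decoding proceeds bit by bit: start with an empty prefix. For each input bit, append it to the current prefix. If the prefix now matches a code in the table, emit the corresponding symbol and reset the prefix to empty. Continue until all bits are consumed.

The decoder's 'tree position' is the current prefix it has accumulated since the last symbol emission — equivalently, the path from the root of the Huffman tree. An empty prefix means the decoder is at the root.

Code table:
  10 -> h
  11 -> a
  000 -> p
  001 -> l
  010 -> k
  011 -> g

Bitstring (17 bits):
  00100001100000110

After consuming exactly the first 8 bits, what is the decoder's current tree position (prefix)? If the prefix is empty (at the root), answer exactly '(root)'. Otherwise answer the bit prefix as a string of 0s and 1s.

Bit 0: prefix='0' (no match yet)
Bit 1: prefix='00' (no match yet)
Bit 2: prefix='001' -> emit 'l', reset
Bit 3: prefix='0' (no match yet)
Bit 4: prefix='00' (no match yet)
Bit 5: prefix='000' -> emit 'p', reset
Bit 6: prefix='0' (no match yet)
Bit 7: prefix='01' (no match yet)

Answer: 01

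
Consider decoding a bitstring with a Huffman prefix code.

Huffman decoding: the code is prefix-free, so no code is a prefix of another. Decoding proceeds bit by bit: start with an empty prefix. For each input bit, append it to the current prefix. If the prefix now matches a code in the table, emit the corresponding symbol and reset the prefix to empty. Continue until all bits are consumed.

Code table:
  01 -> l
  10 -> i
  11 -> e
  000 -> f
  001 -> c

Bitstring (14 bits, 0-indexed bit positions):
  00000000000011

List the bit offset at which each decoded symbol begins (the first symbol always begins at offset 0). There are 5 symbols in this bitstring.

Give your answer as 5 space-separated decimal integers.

Bit 0: prefix='0' (no match yet)
Bit 1: prefix='00' (no match yet)
Bit 2: prefix='000' -> emit 'f', reset
Bit 3: prefix='0' (no match yet)
Bit 4: prefix='00' (no match yet)
Bit 5: prefix='000' -> emit 'f', reset
Bit 6: prefix='0' (no match yet)
Bit 7: prefix='00' (no match yet)
Bit 8: prefix='000' -> emit 'f', reset
Bit 9: prefix='0' (no match yet)
Bit 10: prefix='00' (no match yet)
Bit 11: prefix='000' -> emit 'f', reset
Bit 12: prefix='1' (no match yet)
Bit 13: prefix='11' -> emit 'e', reset

Answer: 0 3 6 9 12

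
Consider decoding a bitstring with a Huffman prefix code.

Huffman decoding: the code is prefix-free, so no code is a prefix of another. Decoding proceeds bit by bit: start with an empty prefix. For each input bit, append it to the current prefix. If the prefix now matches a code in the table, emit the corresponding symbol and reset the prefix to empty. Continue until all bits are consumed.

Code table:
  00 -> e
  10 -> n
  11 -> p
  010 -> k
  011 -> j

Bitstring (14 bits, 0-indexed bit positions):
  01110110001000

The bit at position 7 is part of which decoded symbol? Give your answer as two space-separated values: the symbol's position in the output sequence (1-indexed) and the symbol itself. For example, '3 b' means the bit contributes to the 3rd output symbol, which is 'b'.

Bit 0: prefix='0' (no match yet)
Bit 1: prefix='01' (no match yet)
Bit 2: prefix='011' -> emit 'j', reset
Bit 3: prefix='1' (no match yet)
Bit 4: prefix='10' -> emit 'n', reset
Bit 5: prefix='1' (no match yet)
Bit 6: prefix='11' -> emit 'p', reset
Bit 7: prefix='0' (no match yet)
Bit 8: prefix='00' -> emit 'e', reset
Bit 9: prefix='0' (no match yet)
Bit 10: prefix='01' (no match yet)
Bit 11: prefix='010' -> emit 'k', reset

Answer: 4 e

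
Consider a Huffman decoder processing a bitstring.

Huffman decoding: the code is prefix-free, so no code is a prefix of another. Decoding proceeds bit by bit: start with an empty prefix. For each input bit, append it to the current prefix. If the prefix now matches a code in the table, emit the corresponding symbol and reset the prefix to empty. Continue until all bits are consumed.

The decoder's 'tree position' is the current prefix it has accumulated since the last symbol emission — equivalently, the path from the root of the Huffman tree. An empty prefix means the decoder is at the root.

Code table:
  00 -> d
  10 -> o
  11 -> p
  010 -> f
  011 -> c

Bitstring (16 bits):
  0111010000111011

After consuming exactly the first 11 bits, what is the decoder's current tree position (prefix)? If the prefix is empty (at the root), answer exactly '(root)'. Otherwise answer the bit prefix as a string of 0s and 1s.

Answer: 01

Derivation:
Bit 0: prefix='0' (no match yet)
Bit 1: prefix='01' (no match yet)
Bit 2: prefix='011' -> emit 'c', reset
Bit 3: prefix='1' (no match yet)
Bit 4: prefix='10' -> emit 'o', reset
Bit 5: prefix='1' (no match yet)
Bit 6: prefix='10' -> emit 'o', reset
Bit 7: prefix='0' (no match yet)
Bit 8: prefix='00' -> emit 'd', reset
Bit 9: prefix='0' (no match yet)
Bit 10: prefix='01' (no match yet)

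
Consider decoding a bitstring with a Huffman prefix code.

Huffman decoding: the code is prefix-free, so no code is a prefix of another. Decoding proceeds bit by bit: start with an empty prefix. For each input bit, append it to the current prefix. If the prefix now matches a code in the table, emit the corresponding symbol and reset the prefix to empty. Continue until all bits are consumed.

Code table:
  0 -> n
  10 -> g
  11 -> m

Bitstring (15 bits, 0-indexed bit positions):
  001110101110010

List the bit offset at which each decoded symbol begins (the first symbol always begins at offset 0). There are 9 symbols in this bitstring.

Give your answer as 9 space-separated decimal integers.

Bit 0: prefix='0' -> emit 'n', reset
Bit 1: prefix='0' -> emit 'n', reset
Bit 2: prefix='1' (no match yet)
Bit 3: prefix='11' -> emit 'm', reset
Bit 4: prefix='1' (no match yet)
Bit 5: prefix='10' -> emit 'g', reset
Bit 6: prefix='1' (no match yet)
Bit 7: prefix='10' -> emit 'g', reset
Bit 8: prefix='1' (no match yet)
Bit 9: prefix='11' -> emit 'm', reset
Bit 10: prefix='1' (no match yet)
Bit 11: prefix='10' -> emit 'g', reset
Bit 12: prefix='0' -> emit 'n', reset
Bit 13: prefix='1' (no match yet)
Bit 14: prefix='10' -> emit 'g', reset

Answer: 0 1 2 4 6 8 10 12 13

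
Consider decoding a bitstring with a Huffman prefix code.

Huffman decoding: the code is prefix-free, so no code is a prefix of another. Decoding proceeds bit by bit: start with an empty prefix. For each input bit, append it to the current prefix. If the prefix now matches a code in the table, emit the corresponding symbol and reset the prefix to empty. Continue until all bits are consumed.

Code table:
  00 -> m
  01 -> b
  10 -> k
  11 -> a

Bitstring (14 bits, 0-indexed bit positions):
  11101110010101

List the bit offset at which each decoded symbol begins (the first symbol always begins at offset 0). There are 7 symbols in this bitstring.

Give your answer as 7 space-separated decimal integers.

Bit 0: prefix='1' (no match yet)
Bit 1: prefix='11' -> emit 'a', reset
Bit 2: prefix='1' (no match yet)
Bit 3: prefix='10' -> emit 'k', reset
Bit 4: prefix='1' (no match yet)
Bit 5: prefix='11' -> emit 'a', reset
Bit 6: prefix='1' (no match yet)
Bit 7: prefix='10' -> emit 'k', reset
Bit 8: prefix='0' (no match yet)
Bit 9: prefix='01' -> emit 'b', reset
Bit 10: prefix='0' (no match yet)
Bit 11: prefix='01' -> emit 'b', reset
Bit 12: prefix='0' (no match yet)
Bit 13: prefix='01' -> emit 'b', reset

Answer: 0 2 4 6 8 10 12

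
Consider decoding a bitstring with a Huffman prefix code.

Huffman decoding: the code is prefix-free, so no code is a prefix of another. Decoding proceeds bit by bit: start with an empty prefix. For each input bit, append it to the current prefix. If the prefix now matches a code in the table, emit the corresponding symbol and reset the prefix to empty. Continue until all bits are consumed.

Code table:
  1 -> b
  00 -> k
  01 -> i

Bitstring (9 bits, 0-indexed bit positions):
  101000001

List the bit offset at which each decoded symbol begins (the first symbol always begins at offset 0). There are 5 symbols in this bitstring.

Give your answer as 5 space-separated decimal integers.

Answer: 0 1 3 5 7

Derivation:
Bit 0: prefix='1' -> emit 'b', reset
Bit 1: prefix='0' (no match yet)
Bit 2: prefix='01' -> emit 'i', reset
Bit 3: prefix='0' (no match yet)
Bit 4: prefix='00' -> emit 'k', reset
Bit 5: prefix='0' (no match yet)
Bit 6: prefix='00' -> emit 'k', reset
Bit 7: prefix='0' (no match yet)
Bit 8: prefix='01' -> emit 'i', reset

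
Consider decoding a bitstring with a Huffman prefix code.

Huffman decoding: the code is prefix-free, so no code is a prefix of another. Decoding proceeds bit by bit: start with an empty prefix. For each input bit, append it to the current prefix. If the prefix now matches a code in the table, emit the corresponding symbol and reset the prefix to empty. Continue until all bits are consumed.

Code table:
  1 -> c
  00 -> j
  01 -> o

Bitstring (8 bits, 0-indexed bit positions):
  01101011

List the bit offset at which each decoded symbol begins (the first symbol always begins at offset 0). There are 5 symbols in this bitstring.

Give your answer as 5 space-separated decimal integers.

Answer: 0 2 3 5 7

Derivation:
Bit 0: prefix='0' (no match yet)
Bit 1: prefix='01' -> emit 'o', reset
Bit 2: prefix='1' -> emit 'c', reset
Bit 3: prefix='0' (no match yet)
Bit 4: prefix='01' -> emit 'o', reset
Bit 5: prefix='0' (no match yet)
Bit 6: prefix='01' -> emit 'o', reset
Bit 7: prefix='1' -> emit 'c', reset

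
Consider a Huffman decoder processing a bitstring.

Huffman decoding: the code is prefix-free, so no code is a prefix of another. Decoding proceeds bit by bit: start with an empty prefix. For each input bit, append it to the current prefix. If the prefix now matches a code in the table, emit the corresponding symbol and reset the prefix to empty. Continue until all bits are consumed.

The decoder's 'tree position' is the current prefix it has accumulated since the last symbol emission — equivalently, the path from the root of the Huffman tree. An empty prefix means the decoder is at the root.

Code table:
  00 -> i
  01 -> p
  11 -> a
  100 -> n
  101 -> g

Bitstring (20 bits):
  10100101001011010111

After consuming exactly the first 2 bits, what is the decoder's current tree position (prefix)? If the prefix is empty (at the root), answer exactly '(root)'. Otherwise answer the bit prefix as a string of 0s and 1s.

Bit 0: prefix='1' (no match yet)
Bit 1: prefix='10' (no match yet)

Answer: 10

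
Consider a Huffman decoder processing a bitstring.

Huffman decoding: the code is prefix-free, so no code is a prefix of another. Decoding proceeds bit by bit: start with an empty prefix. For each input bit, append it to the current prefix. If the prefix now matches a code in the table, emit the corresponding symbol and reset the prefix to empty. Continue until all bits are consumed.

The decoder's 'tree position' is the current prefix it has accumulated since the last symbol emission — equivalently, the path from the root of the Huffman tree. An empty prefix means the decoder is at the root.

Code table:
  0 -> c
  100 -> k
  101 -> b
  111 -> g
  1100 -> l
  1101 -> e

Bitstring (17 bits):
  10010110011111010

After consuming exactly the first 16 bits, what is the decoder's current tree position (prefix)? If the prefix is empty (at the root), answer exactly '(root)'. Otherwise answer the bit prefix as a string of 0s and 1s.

Answer: (root)

Derivation:
Bit 0: prefix='1' (no match yet)
Bit 1: prefix='10' (no match yet)
Bit 2: prefix='100' -> emit 'k', reset
Bit 3: prefix='1' (no match yet)
Bit 4: prefix='10' (no match yet)
Bit 5: prefix='101' -> emit 'b', reset
Bit 6: prefix='1' (no match yet)
Bit 7: prefix='10' (no match yet)
Bit 8: prefix='100' -> emit 'k', reset
Bit 9: prefix='1' (no match yet)
Bit 10: prefix='11' (no match yet)
Bit 11: prefix='111' -> emit 'g', reset
Bit 12: prefix='1' (no match yet)
Bit 13: prefix='11' (no match yet)
Bit 14: prefix='110' (no match yet)
Bit 15: prefix='1101' -> emit 'e', reset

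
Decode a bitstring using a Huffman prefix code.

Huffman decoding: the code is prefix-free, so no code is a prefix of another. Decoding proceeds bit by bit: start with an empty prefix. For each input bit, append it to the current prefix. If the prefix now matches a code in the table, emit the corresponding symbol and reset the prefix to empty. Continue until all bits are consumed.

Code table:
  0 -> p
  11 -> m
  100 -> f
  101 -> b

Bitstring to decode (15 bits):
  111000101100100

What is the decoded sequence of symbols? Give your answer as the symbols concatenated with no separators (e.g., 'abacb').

Answer: mfpbff

Derivation:
Bit 0: prefix='1' (no match yet)
Bit 1: prefix='11' -> emit 'm', reset
Bit 2: prefix='1' (no match yet)
Bit 3: prefix='10' (no match yet)
Bit 4: prefix='100' -> emit 'f', reset
Bit 5: prefix='0' -> emit 'p', reset
Bit 6: prefix='1' (no match yet)
Bit 7: prefix='10' (no match yet)
Bit 8: prefix='101' -> emit 'b', reset
Bit 9: prefix='1' (no match yet)
Bit 10: prefix='10' (no match yet)
Bit 11: prefix='100' -> emit 'f', reset
Bit 12: prefix='1' (no match yet)
Bit 13: prefix='10' (no match yet)
Bit 14: prefix='100' -> emit 'f', reset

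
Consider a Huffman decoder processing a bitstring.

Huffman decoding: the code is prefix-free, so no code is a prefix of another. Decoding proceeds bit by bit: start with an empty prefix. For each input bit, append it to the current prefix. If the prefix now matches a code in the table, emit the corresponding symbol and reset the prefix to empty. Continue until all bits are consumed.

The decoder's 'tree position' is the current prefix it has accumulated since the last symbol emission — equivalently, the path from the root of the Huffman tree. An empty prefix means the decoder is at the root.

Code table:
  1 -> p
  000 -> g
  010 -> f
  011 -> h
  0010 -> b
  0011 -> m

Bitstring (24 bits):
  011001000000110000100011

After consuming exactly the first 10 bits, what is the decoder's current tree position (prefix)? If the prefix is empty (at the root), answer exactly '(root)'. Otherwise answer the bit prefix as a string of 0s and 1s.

Answer: (root)

Derivation:
Bit 0: prefix='0' (no match yet)
Bit 1: prefix='01' (no match yet)
Bit 2: prefix='011' -> emit 'h', reset
Bit 3: prefix='0' (no match yet)
Bit 4: prefix='00' (no match yet)
Bit 5: prefix='001' (no match yet)
Bit 6: prefix='0010' -> emit 'b', reset
Bit 7: prefix='0' (no match yet)
Bit 8: prefix='00' (no match yet)
Bit 9: prefix='000' -> emit 'g', reset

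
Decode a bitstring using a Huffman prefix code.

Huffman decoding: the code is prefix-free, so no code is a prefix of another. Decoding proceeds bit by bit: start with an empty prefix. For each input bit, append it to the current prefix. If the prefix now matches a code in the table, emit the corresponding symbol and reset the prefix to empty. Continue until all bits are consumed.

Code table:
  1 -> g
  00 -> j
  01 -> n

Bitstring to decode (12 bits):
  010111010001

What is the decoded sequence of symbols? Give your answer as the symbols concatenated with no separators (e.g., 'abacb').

Bit 0: prefix='0' (no match yet)
Bit 1: prefix='01' -> emit 'n', reset
Bit 2: prefix='0' (no match yet)
Bit 3: prefix='01' -> emit 'n', reset
Bit 4: prefix='1' -> emit 'g', reset
Bit 5: prefix='1' -> emit 'g', reset
Bit 6: prefix='0' (no match yet)
Bit 7: prefix='01' -> emit 'n', reset
Bit 8: prefix='0' (no match yet)
Bit 9: prefix='00' -> emit 'j', reset
Bit 10: prefix='0' (no match yet)
Bit 11: prefix='01' -> emit 'n', reset

Answer: nnggnjn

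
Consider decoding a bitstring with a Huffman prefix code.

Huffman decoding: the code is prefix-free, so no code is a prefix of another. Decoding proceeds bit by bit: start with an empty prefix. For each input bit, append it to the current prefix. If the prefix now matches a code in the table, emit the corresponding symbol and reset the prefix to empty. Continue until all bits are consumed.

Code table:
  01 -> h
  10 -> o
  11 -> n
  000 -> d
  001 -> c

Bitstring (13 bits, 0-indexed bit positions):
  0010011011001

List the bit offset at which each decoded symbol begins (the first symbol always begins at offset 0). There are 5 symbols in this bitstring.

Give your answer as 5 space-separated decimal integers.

Answer: 0 3 6 8 10

Derivation:
Bit 0: prefix='0' (no match yet)
Bit 1: prefix='00' (no match yet)
Bit 2: prefix='001' -> emit 'c', reset
Bit 3: prefix='0' (no match yet)
Bit 4: prefix='00' (no match yet)
Bit 5: prefix='001' -> emit 'c', reset
Bit 6: prefix='1' (no match yet)
Bit 7: prefix='10' -> emit 'o', reset
Bit 8: prefix='1' (no match yet)
Bit 9: prefix='11' -> emit 'n', reset
Bit 10: prefix='0' (no match yet)
Bit 11: prefix='00' (no match yet)
Bit 12: prefix='001' -> emit 'c', reset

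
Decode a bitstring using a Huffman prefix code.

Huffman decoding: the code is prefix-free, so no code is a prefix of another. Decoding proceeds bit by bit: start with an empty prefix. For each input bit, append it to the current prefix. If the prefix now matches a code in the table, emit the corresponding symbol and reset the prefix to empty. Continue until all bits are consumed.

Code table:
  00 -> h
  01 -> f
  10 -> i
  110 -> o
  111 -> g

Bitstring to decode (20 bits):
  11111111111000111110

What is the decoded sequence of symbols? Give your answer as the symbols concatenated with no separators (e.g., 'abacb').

Answer: gggohgo

Derivation:
Bit 0: prefix='1' (no match yet)
Bit 1: prefix='11' (no match yet)
Bit 2: prefix='111' -> emit 'g', reset
Bit 3: prefix='1' (no match yet)
Bit 4: prefix='11' (no match yet)
Bit 5: prefix='111' -> emit 'g', reset
Bit 6: prefix='1' (no match yet)
Bit 7: prefix='11' (no match yet)
Bit 8: prefix='111' -> emit 'g', reset
Bit 9: prefix='1' (no match yet)
Bit 10: prefix='11' (no match yet)
Bit 11: prefix='110' -> emit 'o', reset
Bit 12: prefix='0' (no match yet)
Bit 13: prefix='00' -> emit 'h', reset
Bit 14: prefix='1' (no match yet)
Bit 15: prefix='11' (no match yet)
Bit 16: prefix='111' -> emit 'g', reset
Bit 17: prefix='1' (no match yet)
Bit 18: prefix='11' (no match yet)
Bit 19: prefix='110' -> emit 'o', reset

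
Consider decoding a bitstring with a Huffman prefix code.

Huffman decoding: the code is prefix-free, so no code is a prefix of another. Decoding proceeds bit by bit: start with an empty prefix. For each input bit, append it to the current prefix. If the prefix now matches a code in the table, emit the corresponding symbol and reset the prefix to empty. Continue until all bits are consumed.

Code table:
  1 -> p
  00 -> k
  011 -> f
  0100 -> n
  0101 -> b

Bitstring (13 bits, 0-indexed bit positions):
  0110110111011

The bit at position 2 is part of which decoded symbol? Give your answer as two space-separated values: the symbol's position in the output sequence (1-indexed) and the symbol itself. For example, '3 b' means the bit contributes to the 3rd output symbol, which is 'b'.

Bit 0: prefix='0' (no match yet)
Bit 1: prefix='01' (no match yet)
Bit 2: prefix='011' -> emit 'f', reset
Bit 3: prefix='0' (no match yet)
Bit 4: prefix='01' (no match yet)
Bit 5: prefix='011' -> emit 'f', reset
Bit 6: prefix='0' (no match yet)

Answer: 1 f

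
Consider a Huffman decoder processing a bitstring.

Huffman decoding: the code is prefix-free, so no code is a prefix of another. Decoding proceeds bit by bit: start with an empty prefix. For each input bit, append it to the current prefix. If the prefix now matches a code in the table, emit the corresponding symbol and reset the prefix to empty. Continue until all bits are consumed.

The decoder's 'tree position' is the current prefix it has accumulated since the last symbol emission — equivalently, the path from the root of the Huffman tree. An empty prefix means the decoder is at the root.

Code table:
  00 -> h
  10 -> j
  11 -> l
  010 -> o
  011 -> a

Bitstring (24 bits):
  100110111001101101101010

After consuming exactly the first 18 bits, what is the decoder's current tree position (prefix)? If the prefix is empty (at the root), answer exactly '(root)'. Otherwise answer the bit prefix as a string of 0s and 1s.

Bit 0: prefix='1' (no match yet)
Bit 1: prefix='10' -> emit 'j', reset
Bit 2: prefix='0' (no match yet)
Bit 3: prefix='01' (no match yet)
Bit 4: prefix='011' -> emit 'a', reset
Bit 5: prefix='0' (no match yet)
Bit 6: prefix='01' (no match yet)
Bit 7: prefix='011' -> emit 'a', reset
Bit 8: prefix='1' (no match yet)
Bit 9: prefix='10' -> emit 'j', reset
Bit 10: prefix='0' (no match yet)
Bit 11: prefix='01' (no match yet)
Bit 12: prefix='011' -> emit 'a', reset
Bit 13: prefix='0' (no match yet)
Bit 14: prefix='01' (no match yet)
Bit 15: prefix='011' -> emit 'a', reset
Bit 16: prefix='0' (no match yet)
Bit 17: prefix='01' (no match yet)

Answer: 01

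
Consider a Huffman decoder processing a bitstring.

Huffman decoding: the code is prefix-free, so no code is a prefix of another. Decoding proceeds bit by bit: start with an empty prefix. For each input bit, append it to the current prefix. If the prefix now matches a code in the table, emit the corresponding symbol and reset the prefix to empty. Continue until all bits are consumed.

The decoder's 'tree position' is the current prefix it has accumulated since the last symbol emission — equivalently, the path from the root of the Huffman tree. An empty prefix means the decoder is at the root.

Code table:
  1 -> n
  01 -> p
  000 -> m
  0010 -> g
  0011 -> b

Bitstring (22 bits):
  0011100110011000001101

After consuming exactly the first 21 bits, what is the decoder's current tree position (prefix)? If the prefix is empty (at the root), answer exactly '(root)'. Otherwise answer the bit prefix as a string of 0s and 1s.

Answer: 0

Derivation:
Bit 0: prefix='0' (no match yet)
Bit 1: prefix='00' (no match yet)
Bit 2: prefix='001' (no match yet)
Bit 3: prefix='0011' -> emit 'b', reset
Bit 4: prefix='1' -> emit 'n', reset
Bit 5: prefix='0' (no match yet)
Bit 6: prefix='00' (no match yet)
Bit 7: prefix='001' (no match yet)
Bit 8: prefix='0011' -> emit 'b', reset
Bit 9: prefix='0' (no match yet)
Bit 10: prefix='00' (no match yet)
Bit 11: prefix='001' (no match yet)
Bit 12: prefix='0011' -> emit 'b', reset
Bit 13: prefix='0' (no match yet)
Bit 14: prefix='00' (no match yet)
Bit 15: prefix='000' -> emit 'm', reset
Bit 16: prefix='0' (no match yet)
Bit 17: prefix='00' (no match yet)
Bit 18: prefix='001' (no match yet)
Bit 19: prefix='0011' -> emit 'b', reset
Bit 20: prefix='0' (no match yet)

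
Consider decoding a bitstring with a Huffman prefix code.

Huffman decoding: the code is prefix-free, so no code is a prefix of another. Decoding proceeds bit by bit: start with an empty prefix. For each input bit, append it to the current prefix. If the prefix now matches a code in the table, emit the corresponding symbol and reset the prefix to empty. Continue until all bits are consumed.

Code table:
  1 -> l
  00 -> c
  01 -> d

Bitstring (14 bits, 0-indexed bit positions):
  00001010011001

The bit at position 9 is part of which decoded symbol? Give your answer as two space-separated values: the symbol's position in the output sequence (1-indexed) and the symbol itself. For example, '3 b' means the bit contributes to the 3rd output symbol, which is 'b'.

Answer: 6 l

Derivation:
Bit 0: prefix='0' (no match yet)
Bit 1: prefix='00' -> emit 'c', reset
Bit 2: prefix='0' (no match yet)
Bit 3: prefix='00' -> emit 'c', reset
Bit 4: prefix='1' -> emit 'l', reset
Bit 5: prefix='0' (no match yet)
Bit 6: prefix='01' -> emit 'd', reset
Bit 7: prefix='0' (no match yet)
Bit 8: prefix='00' -> emit 'c', reset
Bit 9: prefix='1' -> emit 'l', reset
Bit 10: prefix='1' -> emit 'l', reset
Bit 11: prefix='0' (no match yet)
Bit 12: prefix='00' -> emit 'c', reset
Bit 13: prefix='1' -> emit 'l', reset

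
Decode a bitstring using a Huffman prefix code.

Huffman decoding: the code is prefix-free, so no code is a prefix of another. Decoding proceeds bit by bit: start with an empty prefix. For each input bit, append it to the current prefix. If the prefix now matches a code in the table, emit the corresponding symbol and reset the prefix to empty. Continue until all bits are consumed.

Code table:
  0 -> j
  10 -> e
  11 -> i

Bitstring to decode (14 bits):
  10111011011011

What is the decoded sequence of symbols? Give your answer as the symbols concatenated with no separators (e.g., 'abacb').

Answer: eieijiji

Derivation:
Bit 0: prefix='1' (no match yet)
Bit 1: prefix='10' -> emit 'e', reset
Bit 2: prefix='1' (no match yet)
Bit 3: prefix='11' -> emit 'i', reset
Bit 4: prefix='1' (no match yet)
Bit 5: prefix='10' -> emit 'e', reset
Bit 6: prefix='1' (no match yet)
Bit 7: prefix='11' -> emit 'i', reset
Bit 8: prefix='0' -> emit 'j', reset
Bit 9: prefix='1' (no match yet)
Bit 10: prefix='11' -> emit 'i', reset
Bit 11: prefix='0' -> emit 'j', reset
Bit 12: prefix='1' (no match yet)
Bit 13: prefix='11' -> emit 'i', reset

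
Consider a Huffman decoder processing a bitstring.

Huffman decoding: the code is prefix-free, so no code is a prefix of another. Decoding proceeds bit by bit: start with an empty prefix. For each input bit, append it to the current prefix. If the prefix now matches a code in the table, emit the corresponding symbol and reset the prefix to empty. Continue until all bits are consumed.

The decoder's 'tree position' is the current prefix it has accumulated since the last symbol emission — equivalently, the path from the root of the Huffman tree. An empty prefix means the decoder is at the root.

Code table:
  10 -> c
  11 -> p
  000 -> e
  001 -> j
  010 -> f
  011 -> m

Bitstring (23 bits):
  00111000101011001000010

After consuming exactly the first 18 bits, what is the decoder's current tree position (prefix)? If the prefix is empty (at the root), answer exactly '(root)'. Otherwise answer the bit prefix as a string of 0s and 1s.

Answer: 0

Derivation:
Bit 0: prefix='0' (no match yet)
Bit 1: prefix='00' (no match yet)
Bit 2: prefix='001' -> emit 'j', reset
Bit 3: prefix='1' (no match yet)
Bit 4: prefix='11' -> emit 'p', reset
Bit 5: prefix='0' (no match yet)
Bit 6: prefix='00' (no match yet)
Bit 7: prefix='000' -> emit 'e', reset
Bit 8: prefix='1' (no match yet)
Bit 9: prefix='10' -> emit 'c', reset
Bit 10: prefix='1' (no match yet)
Bit 11: prefix='10' -> emit 'c', reset
Bit 12: prefix='1' (no match yet)
Bit 13: prefix='11' -> emit 'p', reset
Bit 14: prefix='0' (no match yet)
Bit 15: prefix='00' (no match yet)
Bit 16: prefix='001' -> emit 'j', reset
Bit 17: prefix='0' (no match yet)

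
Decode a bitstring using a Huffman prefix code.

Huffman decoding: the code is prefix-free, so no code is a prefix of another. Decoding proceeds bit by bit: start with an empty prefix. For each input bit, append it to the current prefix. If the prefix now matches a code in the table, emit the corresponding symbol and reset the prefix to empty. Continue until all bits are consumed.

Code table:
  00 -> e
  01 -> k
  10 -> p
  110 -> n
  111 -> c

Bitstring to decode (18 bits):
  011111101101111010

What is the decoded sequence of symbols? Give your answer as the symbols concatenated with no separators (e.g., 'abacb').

Answer: kcnncpp

Derivation:
Bit 0: prefix='0' (no match yet)
Bit 1: prefix='01' -> emit 'k', reset
Bit 2: prefix='1' (no match yet)
Bit 3: prefix='11' (no match yet)
Bit 4: prefix='111' -> emit 'c', reset
Bit 5: prefix='1' (no match yet)
Bit 6: prefix='11' (no match yet)
Bit 7: prefix='110' -> emit 'n', reset
Bit 8: prefix='1' (no match yet)
Bit 9: prefix='11' (no match yet)
Bit 10: prefix='110' -> emit 'n', reset
Bit 11: prefix='1' (no match yet)
Bit 12: prefix='11' (no match yet)
Bit 13: prefix='111' -> emit 'c', reset
Bit 14: prefix='1' (no match yet)
Bit 15: prefix='10' -> emit 'p', reset
Bit 16: prefix='1' (no match yet)
Bit 17: prefix='10' -> emit 'p', reset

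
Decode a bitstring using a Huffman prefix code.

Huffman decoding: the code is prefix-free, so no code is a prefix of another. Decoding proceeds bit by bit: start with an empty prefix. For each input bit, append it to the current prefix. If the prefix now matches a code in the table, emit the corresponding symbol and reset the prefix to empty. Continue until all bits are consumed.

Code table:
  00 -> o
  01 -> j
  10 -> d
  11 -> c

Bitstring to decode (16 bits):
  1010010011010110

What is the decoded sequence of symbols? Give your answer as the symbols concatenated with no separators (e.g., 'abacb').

Bit 0: prefix='1' (no match yet)
Bit 1: prefix='10' -> emit 'd', reset
Bit 2: prefix='1' (no match yet)
Bit 3: prefix='10' -> emit 'd', reset
Bit 4: prefix='0' (no match yet)
Bit 5: prefix='01' -> emit 'j', reset
Bit 6: prefix='0' (no match yet)
Bit 7: prefix='00' -> emit 'o', reset
Bit 8: prefix='1' (no match yet)
Bit 9: prefix='11' -> emit 'c', reset
Bit 10: prefix='0' (no match yet)
Bit 11: prefix='01' -> emit 'j', reset
Bit 12: prefix='0' (no match yet)
Bit 13: prefix='01' -> emit 'j', reset
Bit 14: prefix='1' (no match yet)
Bit 15: prefix='10' -> emit 'd', reset

Answer: ddjocjjd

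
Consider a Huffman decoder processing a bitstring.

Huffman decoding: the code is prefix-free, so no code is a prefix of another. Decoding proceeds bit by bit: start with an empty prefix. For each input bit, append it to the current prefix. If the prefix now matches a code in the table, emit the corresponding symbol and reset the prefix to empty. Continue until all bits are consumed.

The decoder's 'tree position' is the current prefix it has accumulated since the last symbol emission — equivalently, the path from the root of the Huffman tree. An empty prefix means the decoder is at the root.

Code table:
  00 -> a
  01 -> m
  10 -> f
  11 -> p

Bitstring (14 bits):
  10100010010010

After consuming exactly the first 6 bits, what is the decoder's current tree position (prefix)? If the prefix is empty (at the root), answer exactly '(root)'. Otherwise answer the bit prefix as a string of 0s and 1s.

Bit 0: prefix='1' (no match yet)
Bit 1: prefix='10' -> emit 'f', reset
Bit 2: prefix='1' (no match yet)
Bit 3: prefix='10' -> emit 'f', reset
Bit 4: prefix='0' (no match yet)
Bit 5: prefix='00' -> emit 'a', reset

Answer: (root)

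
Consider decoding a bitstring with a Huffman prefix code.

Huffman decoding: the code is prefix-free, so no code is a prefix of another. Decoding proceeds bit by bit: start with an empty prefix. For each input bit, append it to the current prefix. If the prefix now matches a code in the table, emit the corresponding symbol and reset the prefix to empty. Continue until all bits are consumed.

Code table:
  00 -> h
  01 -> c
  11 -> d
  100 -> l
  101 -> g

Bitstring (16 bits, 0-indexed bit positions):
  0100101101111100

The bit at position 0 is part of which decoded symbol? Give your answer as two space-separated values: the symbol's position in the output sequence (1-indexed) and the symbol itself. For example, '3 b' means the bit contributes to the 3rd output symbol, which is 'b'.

Bit 0: prefix='0' (no match yet)
Bit 1: prefix='01' -> emit 'c', reset
Bit 2: prefix='0' (no match yet)
Bit 3: prefix='00' -> emit 'h', reset
Bit 4: prefix='1' (no match yet)

Answer: 1 c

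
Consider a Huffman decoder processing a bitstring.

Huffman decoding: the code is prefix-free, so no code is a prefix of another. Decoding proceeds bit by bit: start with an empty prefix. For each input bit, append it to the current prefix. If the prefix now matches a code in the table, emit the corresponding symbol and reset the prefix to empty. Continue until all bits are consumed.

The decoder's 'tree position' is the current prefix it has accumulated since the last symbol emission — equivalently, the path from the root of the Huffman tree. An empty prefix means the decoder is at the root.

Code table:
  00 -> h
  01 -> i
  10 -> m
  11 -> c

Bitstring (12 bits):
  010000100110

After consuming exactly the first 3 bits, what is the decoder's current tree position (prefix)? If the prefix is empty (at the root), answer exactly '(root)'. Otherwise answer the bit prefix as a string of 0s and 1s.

Bit 0: prefix='0' (no match yet)
Bit 1: prefix='01' -> emit 'i', reset
Bit 2: prefix='0' (no match yet)

Answer: 0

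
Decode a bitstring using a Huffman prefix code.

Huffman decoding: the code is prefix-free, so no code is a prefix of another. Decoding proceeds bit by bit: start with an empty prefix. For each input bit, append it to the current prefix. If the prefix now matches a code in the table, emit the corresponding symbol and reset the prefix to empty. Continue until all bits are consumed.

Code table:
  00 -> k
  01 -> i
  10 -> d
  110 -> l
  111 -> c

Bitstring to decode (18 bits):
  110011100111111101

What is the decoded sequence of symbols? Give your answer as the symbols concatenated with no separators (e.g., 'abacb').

Bit 0: prefix='1' (no match yet)
Bit 1: prefix='11' (no match yet)
Bit 2: prefix='110' -> emit 'l', reset
Bit 3: prefix='0' (no match yet)
Bit 4: prefix='01' -> emit 'i', reset
Bit 5: prefix='1' (no match yet)
Bit 6: prefix='11' (no match yet)
Bit 7: prefix='110' -> emit 'l', reset
Bit 8: prefix='0' (no match yet)
Bit 9: prefix='01' -> emit 'i', reset
Bit 10: prefix='1' (no match yet)
Bit 11: prefix='11' (no match yet)
Bit 12: prefix='111' -> emit 'c', reset
Bit 13: prefix='1' (no match yet)
Bit 14: prefix='11' (no match yet)
Bit 15: prefix='111' -> emit 'c', reset
Bit 16: prefix='0' (no match yet)
Bit 17: prefix='01' -> emit 'i', reset

Answer: lilicci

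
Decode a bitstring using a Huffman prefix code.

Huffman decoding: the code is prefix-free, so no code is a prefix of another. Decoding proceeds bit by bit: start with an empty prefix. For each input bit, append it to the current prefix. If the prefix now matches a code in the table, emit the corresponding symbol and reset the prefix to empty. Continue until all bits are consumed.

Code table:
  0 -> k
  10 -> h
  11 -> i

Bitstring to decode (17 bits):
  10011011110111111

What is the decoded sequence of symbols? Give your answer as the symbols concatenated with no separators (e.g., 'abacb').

Answer: hkikiikiii

Derivation:
Bit 0: prefix='1' (no match yet)
Bit 1: prefix='10' -> emit 'h', reset
Bit 2: prefix='0' -> emit 'k', reset
Bit 3: prefix='1' (no match yet)
Bit 4: prefix='11' -> emit 'i', reset
Bit 5: prefix='0' -> emit 'k', reset
Bit 6: prefix='1' (no match yet)
Bit 7: prefix='11' -> emit 'i', reset
Bit 8: prefix='1' (no match yet)
Bit 9: prefix='11' -> emit 'i', reset
Bit 10: prefix='0' -> emit 'k', reset
Bit 11: prefix='1' (no match yet)
Bit 12: prefix='11' -> emit 'i', reset
Bit 13: prefix='1' (no match yet)
Bit 14: prefix='11' -> emit 'i', reset
Bit 15: prefix='1' (no match yet)
Bit 16: prefix='11' -> emit 'i', reset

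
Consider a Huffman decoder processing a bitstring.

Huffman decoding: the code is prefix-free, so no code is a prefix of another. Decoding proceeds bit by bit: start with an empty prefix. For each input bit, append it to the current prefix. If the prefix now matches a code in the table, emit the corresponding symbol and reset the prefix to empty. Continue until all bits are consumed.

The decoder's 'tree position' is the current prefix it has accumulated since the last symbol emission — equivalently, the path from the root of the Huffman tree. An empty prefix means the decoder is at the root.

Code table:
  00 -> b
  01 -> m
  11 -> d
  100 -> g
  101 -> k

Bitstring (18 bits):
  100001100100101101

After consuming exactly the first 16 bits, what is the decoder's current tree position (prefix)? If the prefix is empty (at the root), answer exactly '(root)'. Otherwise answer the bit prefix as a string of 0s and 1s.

Answer: 1

Derivation:
Bit 0: prefix='1' (no match yet)
Bit 1: prefix='10' (no match yet)
Bit 2: prefix='100' -> emit 'g', reset
Bit 3: prefix='0' (no match yet)
Bit 4: prefix='00' -> emit 'b', reset
Bit 5: prefix='1' (no match yet)
Bit 6: prefix='11' -> emit 'd', reset
Bit 7: prefix='0' (no match yet)
Bit 8: prefix='00' -> emit 'b', reset
Bit 9: prefix='1' (no match yet)
Bit 10: prefix='10' (no match yet)
Bit 11: prefix='100' -> emit 'g', reset
Bit 12: prefix='1' (no match yet)
Bit 13: prefix='10' (no match yet)
Bit 14: prefix='101' -> emit 'k', reset
Bit 15: prefix='1' (no match yet)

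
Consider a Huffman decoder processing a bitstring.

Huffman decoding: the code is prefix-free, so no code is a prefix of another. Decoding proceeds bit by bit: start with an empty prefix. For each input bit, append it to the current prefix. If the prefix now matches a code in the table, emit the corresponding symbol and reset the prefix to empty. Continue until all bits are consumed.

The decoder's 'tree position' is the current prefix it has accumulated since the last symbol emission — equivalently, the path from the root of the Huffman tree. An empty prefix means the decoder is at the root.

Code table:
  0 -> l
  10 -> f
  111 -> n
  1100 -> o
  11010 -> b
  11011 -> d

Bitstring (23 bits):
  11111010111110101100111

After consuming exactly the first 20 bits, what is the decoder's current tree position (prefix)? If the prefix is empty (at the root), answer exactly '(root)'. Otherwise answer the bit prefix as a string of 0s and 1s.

Bit 0: prefix='1' (no match yet)
Bit 1: prefix='11' (no match yet)
Bit 2: prefix='111' -> emit 'n', reset
Bit 3: prefix='1' (no match yet)
Bit 4: prefix='11' (no match yet)
Bit 5: prefix='110' (no match yet)
Bit 6: prefix='1101' (no match yet)
Bit 7: prefix='11010' -> emit 'b', reset
Bit 8: prefix='1' (no match yet)
Bit 9: prefix='11' (no match yet)
Bit 10: prefix='111' -> emit 'n', reset
Bit 11: prefix='1' (no match yet)
Bit 12: prefix='11' (no match yet)
Bit 13: prefix='110' (no match yet)
Bit 14: prefix='1101' (no match yet)
Bit 15: prefix='11010' -> emit 'b', reset
Bit 16: prefix='1' (no match yet)
Bit 17: prefix='11' (no match yet)
Bit 18: prefix='110' (no match yet)
Bit 19: prefix='1100' -> emit 'o', reset

Answer: (root)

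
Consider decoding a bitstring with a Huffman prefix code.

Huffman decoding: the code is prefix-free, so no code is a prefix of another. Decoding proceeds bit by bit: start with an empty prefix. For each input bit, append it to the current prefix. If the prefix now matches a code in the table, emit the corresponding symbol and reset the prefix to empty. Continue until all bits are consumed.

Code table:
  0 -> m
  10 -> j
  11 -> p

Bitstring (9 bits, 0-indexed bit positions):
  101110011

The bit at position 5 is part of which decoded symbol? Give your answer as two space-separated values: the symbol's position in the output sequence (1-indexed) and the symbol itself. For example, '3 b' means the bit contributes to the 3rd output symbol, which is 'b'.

Answer: 3 j

Derivation:
Bit 0: prefix='1' (no match yet)
Bit 1: prefix='10' -> emit 'j', reset
Bit 2: prefix='1' (no match yet)
Bit 3: prefix='11' -> emit 'p', reset
Bit 4: prefix='1' (no match yet)
Bit 5: prefix='10' -> emit 'j', reset
Bit 6: prefix='0' -> emit 'm', reset
Bit 7: prefix='1' (no match yet)
Bit 8: prefix='11' -> emit 'p', reset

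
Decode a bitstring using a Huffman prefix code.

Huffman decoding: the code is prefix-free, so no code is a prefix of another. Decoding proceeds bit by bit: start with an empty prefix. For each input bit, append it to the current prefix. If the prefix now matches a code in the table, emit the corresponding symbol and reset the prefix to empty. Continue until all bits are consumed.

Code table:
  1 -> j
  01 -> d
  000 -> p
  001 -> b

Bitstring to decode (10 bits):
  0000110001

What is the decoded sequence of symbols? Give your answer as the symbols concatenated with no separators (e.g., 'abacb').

Answer: pdjpj

Derivation:
Bit 0: prefix='0' (no match yet)
Bit 1: prefix='00' (no match yet)
Bit 2: prefix='000' -> emit 'p', reset
Bit 3: prefix='0' (no match yet)
Bit 4: prefix='01' -> emit 'd', reset
Bit 5: prefix='1' -> emit 'j', reset
Bit 6: prefix='0' (no match yet)
Bit 7: prefix='00' (no match yet)
Bit 8: prefix='000' -> emit 'p', reset
Bit 9: prefix='1' -> emit 'j', reset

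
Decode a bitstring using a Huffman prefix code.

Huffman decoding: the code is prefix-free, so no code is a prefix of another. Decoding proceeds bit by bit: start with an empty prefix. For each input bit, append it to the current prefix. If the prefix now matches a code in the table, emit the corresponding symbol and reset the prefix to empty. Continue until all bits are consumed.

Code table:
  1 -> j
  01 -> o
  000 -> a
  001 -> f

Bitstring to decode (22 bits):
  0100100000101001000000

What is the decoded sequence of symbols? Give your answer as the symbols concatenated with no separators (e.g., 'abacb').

Bit 0: prefix='0' (no match yet)
Bit 1: prefix='01' -> emit 'o', reset
Bit 2: prefix='0' (no match yet)
Bit 3: prefix='00' (no match yet)
Bit 4: prefix='001' -> emit 'f', reset
Bit 5: prefix='0' (no match yet)
Bit 6: prefix='00' (no match yet)
Bit 7: prefix='000' -> emit 'a', reset
Bit 8: prefix='0' (no match yet)
Bit 9: prefix='00' (no match yet)
Bit 10: prefix='001' -> emit 'f', reset
Bit 11: prefix='0' (no match yet)
Bit 12: prefix='01' -> emit 'o', reset
Bit 13: prefix='0' (no match yet)
Bit 14: prefix='00' (no match yet)
Bit 15: prefix='001' -> emit 'f', reset
Bit 16: prefix='0' (no match yet)
Bit 17: prefix='00' (no match yet)
Bit 18: prefix='000' -> emit 'a', reset
Bit 19: prefix='0' (no match yet)
Bit 20: prefix='00' (no match yet)
Bit 21: prefix='000' -> emit 'a', reset

Answer: ofafofaa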